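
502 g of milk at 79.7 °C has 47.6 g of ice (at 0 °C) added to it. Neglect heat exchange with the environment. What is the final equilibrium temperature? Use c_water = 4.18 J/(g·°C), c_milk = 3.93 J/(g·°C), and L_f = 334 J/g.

Sum of m c ΔT and latent-heat terms is zero:
melt ice: 47.6·334 = 15898
  meltwater 0→T: 47.6·4.18·T = 198.97 T
  milk cools: 502·3.93·(T − 79.7) = 1972.9(T − 79.7)
2171.8 T = 157237 − 15898 = 141339
T ≈ 65.08 °C — above 0 °C, consistent with complete melting.

T_f ≈ 65.1 °C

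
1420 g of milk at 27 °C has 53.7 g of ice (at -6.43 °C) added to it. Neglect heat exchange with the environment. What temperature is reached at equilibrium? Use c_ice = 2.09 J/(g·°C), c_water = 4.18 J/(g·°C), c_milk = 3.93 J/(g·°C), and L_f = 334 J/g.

Conservation of energy gives ΣQ = 0:
warm ice to 0 °C: 53.7·2.09·(0 − (-6.43)) = 721.66
  latent heat to melt: 53.7·334 = 17936
  meltwater 0→T: 53.7·4.18·T = 224.47 T
  milk cools: 1420·3.93·(T − 27) = 5580.6(T − 27)
5805.1 T = 150676 − 18657 = 132019
T ≈ 22.74 °C (positive, so assuming full melt was valid).

T_f ≈ 22.7 °C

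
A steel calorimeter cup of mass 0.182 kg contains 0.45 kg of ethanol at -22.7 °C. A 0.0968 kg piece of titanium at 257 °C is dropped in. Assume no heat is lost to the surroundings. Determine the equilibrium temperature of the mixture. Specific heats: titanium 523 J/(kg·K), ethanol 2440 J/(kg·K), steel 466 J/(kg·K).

T_f ≈ -11.2 °C

Net heat exchanged in the isolated system is zero:
0.0968*523*(T − 257) + 0.45*2440*(T − (-22.7)) + 0.182*466*(T − (-22.7)) = 0
1233.4 T = -13839
T ≈ -11.22 °C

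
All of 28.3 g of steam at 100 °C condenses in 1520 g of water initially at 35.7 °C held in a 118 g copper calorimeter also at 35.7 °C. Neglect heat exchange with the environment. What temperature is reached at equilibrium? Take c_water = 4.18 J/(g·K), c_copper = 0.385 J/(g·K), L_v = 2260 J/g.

T_f ≈ 46.7 °C

Let T be the final temperature. ΣQ_i = 0:
latent heat released on condensation: 28.3×2260 = 63958
  condensed water 100 °C→T: 118.29(T − 100)
  water warms: 1520×4.18×(T − 35.7) = 6353.6(T − 35.7)
  copper cup: 118×0.385×(T − 35.7) = 45.43(T − 35.7)
6517.3 T = 63958 + 11829 + 228445 = 304233
T ≈ 46.68 °C — below 100 °C, confirming all the steam condensed.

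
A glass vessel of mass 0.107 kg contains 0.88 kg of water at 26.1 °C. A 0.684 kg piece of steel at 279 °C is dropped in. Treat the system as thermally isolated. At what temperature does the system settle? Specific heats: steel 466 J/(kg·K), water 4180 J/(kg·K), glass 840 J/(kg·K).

T_f ≈ 45.8 °C

Setting the total heat transfer to zero:
0.684·466·(T − 279) + 0.88·4180·(T − 26.1) + 0.107·840·(T − 26.1) = 0
318.74(T − 279) + 3678.4(T − 26.1) + 89.88(T − 26.1) = 0
(318.74 + 3678.4 + 89.88) T = 318.74·279 + 3678.4·26.1 + 89.88·26.1
T = 187282 / 4087 = 45.8 °C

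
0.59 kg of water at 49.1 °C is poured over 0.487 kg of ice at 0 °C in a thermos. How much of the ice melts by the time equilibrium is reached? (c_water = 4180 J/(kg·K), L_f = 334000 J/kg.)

m_melted ≈ 0.363 kg

Water can give up m c ΔT = 0.59×4180×49.1 = 121090 J before reaching 0 °C.
Melting all 0.487 kg of ice would need 0.487×334000 = 162658 J.
Since 121090 < 162658 J, not all the ice melts; equilibrium is at 0 °C.
m_melted×334000 = 121090  ⇒  m_melted ≈ 0.3625 kg.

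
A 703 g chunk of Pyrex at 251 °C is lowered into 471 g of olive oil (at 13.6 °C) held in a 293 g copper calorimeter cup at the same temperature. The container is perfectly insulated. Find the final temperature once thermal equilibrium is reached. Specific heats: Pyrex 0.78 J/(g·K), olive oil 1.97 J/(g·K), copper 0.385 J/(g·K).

T_f ≈ 95.5 °C

T_f = Σ m_i c_i T_i / Σ m_i c_i:
T_f = (548.34·251 + 927.87·13.6 + 112.81·13.6) / (548.34 + 927.87 + 112.81)
    = 151787 / 1589 ≈ 95.52 °C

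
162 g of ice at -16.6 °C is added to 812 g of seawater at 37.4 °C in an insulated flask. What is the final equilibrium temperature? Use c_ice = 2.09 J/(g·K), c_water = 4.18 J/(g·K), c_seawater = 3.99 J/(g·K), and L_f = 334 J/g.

Sum of m c ΔT and latent-heat terms is zero:
ice -16.6→0 °C: 162·2.09·16.6 = 5620.4; latent heat to melt: 162·334 = 54108; warm the meltwater: 677.16 T; seawater cools: 812·3.99·(T − 37.4) = 3239.9(T − 37.4)
3917 T = 121172 − 59728 = 61443
T ≈ 15.69 °C (positive, so assuming full melt was valid).

T_f ≈ 15.7 °C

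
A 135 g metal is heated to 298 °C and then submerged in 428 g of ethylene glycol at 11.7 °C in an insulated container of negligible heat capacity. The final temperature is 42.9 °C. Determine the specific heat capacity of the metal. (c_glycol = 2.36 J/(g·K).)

c ≈ 0.915 J/(g·K)

Heat lost by the metal = heat gained by the glycol:
135·c·(298 − 42.9) = 428·2.36·(42.9 − 11.7)
34438 c = 31514  ⇒  c ≈ 0.9151 J/(g·K)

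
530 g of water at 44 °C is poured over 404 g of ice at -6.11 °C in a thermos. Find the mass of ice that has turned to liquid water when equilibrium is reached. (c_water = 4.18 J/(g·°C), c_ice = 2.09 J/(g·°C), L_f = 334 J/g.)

m_melted ≈ 276 g

Heat available from the water dropping to 0 °C: 530·4.18·44 = 97478 J.
Of that, 404·2.09·6.11 = 5159 J goes to bring the ice to 0 °C, leaving 92319 J.
Melting all 404 g of ice would need 404·334 = 134936 J.
92319 J < 134936 J, so only part of the ice melts and the system sits at 0 °C.
Mass melted = 92319/334 ≈ 276.4 g.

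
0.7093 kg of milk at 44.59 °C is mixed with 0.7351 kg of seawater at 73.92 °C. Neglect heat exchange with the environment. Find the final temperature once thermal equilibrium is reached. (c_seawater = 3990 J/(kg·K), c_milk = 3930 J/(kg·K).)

T_f ≈ 59.6 °C

Let T be the final temperature. ΣQ_i = 0:
0.7351*3990*(T − 73.92) + 0.7093*3930*(T − 44.59) = 0
2933(T − 73.92) + 2787.5(T − 44.59) = 0
(2933 + 2787.5) T = 2933*73.92 + 2787.5*44.59
T ≈ 59.63 °C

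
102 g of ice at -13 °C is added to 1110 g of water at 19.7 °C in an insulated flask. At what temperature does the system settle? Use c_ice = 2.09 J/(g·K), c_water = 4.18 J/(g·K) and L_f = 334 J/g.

Taking heat into each body as positive, Σ m c ΔT = 0:
warm ice to 0 °C: 102×2.09×(0 − (-13)) = 2771.3
  fusion: m_ice L_f = 102×334 = 34068
  meltwater 0→T: 102×4.18×T = 426.36 T
  water: 4639.8(T − 19.7)
5066.2 T = 91404 − 36839 = 54565
T ≈ 10.77 °C (positive, so assuming full melt was valid).

T_f ≈ 10.8 °C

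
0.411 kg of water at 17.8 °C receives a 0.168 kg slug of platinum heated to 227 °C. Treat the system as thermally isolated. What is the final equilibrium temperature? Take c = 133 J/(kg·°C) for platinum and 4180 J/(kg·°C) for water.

T_f ≈ 20.5 °C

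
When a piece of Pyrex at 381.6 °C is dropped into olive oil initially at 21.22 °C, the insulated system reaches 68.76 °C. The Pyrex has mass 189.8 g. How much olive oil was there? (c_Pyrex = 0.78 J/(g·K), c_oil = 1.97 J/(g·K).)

m ≈ 495 g

Heat lost by the Pyrex = heat gained by the oil:
189.8×0.78×(381.6 − 68.76) = m×1.97×(68.76 − 21.22)
93.65 m = 46314  ⇒  m ≈ 494.5 g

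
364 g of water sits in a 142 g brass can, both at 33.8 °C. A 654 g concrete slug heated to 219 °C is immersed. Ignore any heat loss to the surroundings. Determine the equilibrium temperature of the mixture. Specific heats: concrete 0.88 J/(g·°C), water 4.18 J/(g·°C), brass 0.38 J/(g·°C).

T_f ≈ 83.4 °C

Let T be the final temperature. ΣQ_i = 0:
654×0.88×(T − 219) + 364×4.18×(T − 33.8) + 142×0.38×(T − 33.8) = 0
(575.52 + 1521.5 + 53.96) T = 575.52×219 + 1521.5×33.8 + 53.96×33.8
T ≈ 83.35 °C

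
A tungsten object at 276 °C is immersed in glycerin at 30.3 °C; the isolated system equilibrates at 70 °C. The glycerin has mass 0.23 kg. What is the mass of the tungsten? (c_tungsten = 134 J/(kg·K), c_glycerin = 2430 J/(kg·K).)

Heat lost by the tungsten = heat gained by the glycerin:
m·134·(276 − 70) = 0.23·2430·(70 − 30.3)
27604 m = 22188  ⇒  m ≈ 0.8038 kg

m ≈ 0.804 kg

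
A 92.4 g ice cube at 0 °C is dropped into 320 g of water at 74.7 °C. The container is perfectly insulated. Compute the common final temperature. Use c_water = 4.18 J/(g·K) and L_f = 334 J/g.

T_f ≈ 40.1 °C

Energy balance with sensible and latent terms:
latent heat to melt: 92.4×334 = 30862
  meltwater 0→T: 92.4×4.18×T = 386.23 T
  water: 1337.6(T − 74.7)
1723.8 T = 99919 − 30862 = 69057
T ≈ 40.06 °C. Since T > 0 °C, the all-ice-melts assumption holds.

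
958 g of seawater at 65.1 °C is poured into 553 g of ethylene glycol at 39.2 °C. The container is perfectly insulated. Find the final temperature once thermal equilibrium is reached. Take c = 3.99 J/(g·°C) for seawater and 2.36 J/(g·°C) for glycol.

T_f ≈ 58.5 °C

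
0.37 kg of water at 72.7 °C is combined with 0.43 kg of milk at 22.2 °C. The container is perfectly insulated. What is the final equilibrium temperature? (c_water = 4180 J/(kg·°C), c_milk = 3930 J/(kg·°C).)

T_f ≈ 46.3 °C

T_f is the heat-capacity-weighted average of the initial temperatures:
T_f = (1546.6·72.7 + 1689.9·22.2) / (1546.6 + 1689.9)
    = 149954 / 3236.5 ≈ 46.33 °C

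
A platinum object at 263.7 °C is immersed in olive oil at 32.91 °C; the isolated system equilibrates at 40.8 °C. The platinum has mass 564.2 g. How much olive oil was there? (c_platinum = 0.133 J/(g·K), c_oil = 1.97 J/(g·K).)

Taking heat into each body as positive, Σ m c ΔT = 0:
564.2×0.133×(40.8 − 263.7) + m×1.97×(40.8 − 32.91) = 0
15.54 m = 16726
m = 16726/15.54 ≈ 1076 g

m ≈ 1080 g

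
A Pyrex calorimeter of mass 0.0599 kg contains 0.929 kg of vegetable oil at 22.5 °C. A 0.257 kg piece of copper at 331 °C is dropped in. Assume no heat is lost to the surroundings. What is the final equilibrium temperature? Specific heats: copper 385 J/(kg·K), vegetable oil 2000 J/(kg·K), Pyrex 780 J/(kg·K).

Energy conservation, ΣQ = 0:
0.257*385*(T − 331) + 0.929*2000*(T − 22.5) + 0.0599*780*(T − 22.5) = 0
98.95(T − 331) + 1858(T − 22.5) + 46.72(T − 22.5) = 0
2003.7 T = 75607
T = 75607/2003.7 ≈ 37.73 °C

T_f ≈ 37.7 °C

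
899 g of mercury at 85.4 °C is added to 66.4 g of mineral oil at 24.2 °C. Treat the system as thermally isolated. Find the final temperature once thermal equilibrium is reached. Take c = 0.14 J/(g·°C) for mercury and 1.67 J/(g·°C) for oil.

T_f ≈ 56.7 °C

|Q_mercury| = |Q_oil|:
899*0.14*(85.4 − T) = 66.4*1.67*(T − 24.2)
125.86(85.4 − T) = 110.89(T − 24.2)
236.75 T = 13432  ⇒  T ≈ 56.74 °C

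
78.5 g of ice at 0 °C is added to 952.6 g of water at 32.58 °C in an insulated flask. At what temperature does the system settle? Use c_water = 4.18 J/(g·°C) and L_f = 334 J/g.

T_f ≈ 24.0 °C

Net heat exchanged in the isolated system is zero:
fusion: m_ice L_f = 78.5×334 = 26219
  meltwater 0→T: 78.5×4.18×T = 328.13 T
  water cools: 952.6×4.18×(T − 32.58) = 3981.9(T − 32.58)
4310 T = 129729 − 26219 = 103510
T ≈ 24.02 °C. Since T > 0 °C, the all-ice-melts assumption holds.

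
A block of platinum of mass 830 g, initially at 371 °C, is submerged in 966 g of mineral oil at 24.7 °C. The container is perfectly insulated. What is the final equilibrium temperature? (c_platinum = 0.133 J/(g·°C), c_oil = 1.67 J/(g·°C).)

Net heat exchanged in the isolated system is zero:
830·0.133·(T − 371) + 966·1.67·(T − 24.7) = 0
110.39(T − 371) + 1613.2(T − 24.7) = 0
(110.39 + 1613.2) T = 110.39·371 + 1613.2·24.7
T = 80801/1723.6 ≈ 46.88 °C

T_f ≈ 46.9 °C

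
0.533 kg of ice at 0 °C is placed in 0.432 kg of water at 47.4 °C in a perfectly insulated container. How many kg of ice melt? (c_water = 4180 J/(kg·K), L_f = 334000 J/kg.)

Water can give up m c ΔT = 0.432·4180·47.4 = 85593 J before reaching 0 °C.
To melt every bit of ice: 0.533·334000 = 178022 J.
Since 85593 < 178022 J, not all the ice melts; equilibrium is at 0 °C.
m_melt = 85593 / L_f = 0.2563 kg.

m_melted ≈ 0.256 kg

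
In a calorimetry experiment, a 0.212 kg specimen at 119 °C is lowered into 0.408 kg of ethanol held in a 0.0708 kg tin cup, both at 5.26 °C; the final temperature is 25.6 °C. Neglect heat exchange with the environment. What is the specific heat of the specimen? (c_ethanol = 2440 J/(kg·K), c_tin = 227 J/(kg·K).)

c ≈ 1040 J/(kg·K)

Setting the total heat transfer to zero:
0.212·c·(25.6 − 119) + 0.408·2440·(25.6 − 5.26) + 0.0708·227·(25.6 − 5.26) = 0
-19.8 c = -20576
c = -20576/-19.8 ≈ 1039 J/(kg·K)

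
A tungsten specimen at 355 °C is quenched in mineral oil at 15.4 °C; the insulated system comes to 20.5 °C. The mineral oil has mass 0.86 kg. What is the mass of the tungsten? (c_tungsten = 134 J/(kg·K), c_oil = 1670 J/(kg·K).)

Heat gained plus heat lost sum to zero:
m×134×(20.5 − 355) + 0.86×1670×(20.5 − 15.4) = 0
-44823 m = -7324.6
m = -7324.6/-44823 ≈ 0.1634 kg

m ≈ 0.163 kg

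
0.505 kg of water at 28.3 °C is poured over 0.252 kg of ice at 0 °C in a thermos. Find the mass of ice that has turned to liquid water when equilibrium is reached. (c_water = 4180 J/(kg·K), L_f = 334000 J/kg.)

Heat available from the water dropping to 0 °C: 0.505×4180×28.3 = 59738 J.
To melt every bit of ice: 0.252×334000 = 84168 J.
Since 59738 < 84168 J, not all the ice melts; equilibrium is at 0 °C.
m_melt = 59738 / L_f = 0.1789 kg.

m_melted ≈ 0.179 kg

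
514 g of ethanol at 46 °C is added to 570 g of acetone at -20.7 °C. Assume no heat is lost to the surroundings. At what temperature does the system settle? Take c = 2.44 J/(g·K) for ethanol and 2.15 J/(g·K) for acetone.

Energy conservation, ΣQ = 0:
514*2.44*(T − 46) + 570*2.15*(T − (-20.7)) = 0
2479.7 T = 32324
T = 32324/2479.7 ≈ 13.04 °C

T_f ≈ 13.0 °C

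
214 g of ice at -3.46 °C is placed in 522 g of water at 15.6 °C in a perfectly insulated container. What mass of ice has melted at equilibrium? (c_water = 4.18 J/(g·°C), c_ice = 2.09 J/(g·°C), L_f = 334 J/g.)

Water can give up m c ΔT = 522·4.18·15.6 = 34039 J before reaching 0 °C.
Of that, 214·2.09·3.46 = 1547.5 J goes to bring the ice to 0 °C, leaving 32491 J.
Fully melting the ice requires m_ice L_f = 214·334 = 71476 J.
Since 32491 < 71476 J, not all the ice melts; equilibrium is at 0 °C.
m_melt = 32491 / L_f = 97.28 g.

m_melted ≈ 97.3 g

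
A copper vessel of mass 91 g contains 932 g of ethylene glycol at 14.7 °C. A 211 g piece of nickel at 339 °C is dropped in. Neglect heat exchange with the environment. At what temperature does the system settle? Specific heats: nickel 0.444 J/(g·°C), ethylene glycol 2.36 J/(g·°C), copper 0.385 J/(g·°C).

T_f ≈ 27.7 °C

Taking heat into each body as positive, Σ m c ΔT = 0:
211*0.444*(T − 339) + 932*2.36*(T − 14.7) + 91*0.385*(T − 14.7) = 0
(93.68 + 2199.5 + 35.04) T = 93.68*339 + 2199.5*14.7 + 35.04*14.7
T ≈ 27.75 °C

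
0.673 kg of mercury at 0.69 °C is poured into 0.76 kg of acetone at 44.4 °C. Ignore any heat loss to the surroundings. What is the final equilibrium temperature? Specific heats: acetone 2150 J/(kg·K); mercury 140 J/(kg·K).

Conservation of energy gives ΣQ = 0:
0.76×2150×(T − 44.4) + 0.673×140×(T − 0.69) = 0
(1634 + 94.22) T = 1634×44.4 + 94.22×0.69
T ≈ 42.02 °C

T_f ≈ 42.0 °C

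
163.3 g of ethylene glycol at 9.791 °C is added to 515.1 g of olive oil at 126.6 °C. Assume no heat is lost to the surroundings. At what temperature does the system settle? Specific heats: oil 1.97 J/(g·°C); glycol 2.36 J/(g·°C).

T_f ≈ 94.4 °C

With ΣQ=0 the equilibrium temperature is the m·c-weighted mean:
T_f = (1014.7·126.6 + 385.39·9.791) / (1014.7 + 385.39)
    = 132240 / 1400.1 ≈ 94.45 °C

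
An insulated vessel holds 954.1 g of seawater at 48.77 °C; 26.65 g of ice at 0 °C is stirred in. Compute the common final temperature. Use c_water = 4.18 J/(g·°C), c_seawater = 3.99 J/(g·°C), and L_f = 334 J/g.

Taking heat into each body as positive, Σ m c ΔT = 0:
melt ice: 26.65×334 = 8901.1; warm the meltwater: 111.4 T; seawater cools: 954.1×3.99×(T − 48.77) = 3806.9(T − 48.77)
3918.3 T = 185661 − 8901.1 = 176759
T ≈ 45.11 °C — above 0 °C, consistent with complete melting.

T_f ≈ 45.1 °C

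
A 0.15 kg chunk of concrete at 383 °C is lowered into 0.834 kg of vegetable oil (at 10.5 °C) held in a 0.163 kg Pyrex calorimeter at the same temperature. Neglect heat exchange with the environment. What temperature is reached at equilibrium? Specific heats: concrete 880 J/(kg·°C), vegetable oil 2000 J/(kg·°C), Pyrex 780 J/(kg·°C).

T_f ≈ 36.0 °C

Heat gained plus heat lost sum to zero:
0.15·880·(T − 383) + 0.834·2000·(T − 10.5) + 0.163·780·(T − 10.5) = 0
1927.1 T = 69405
T = 69405 / 1927.1 = 36 °C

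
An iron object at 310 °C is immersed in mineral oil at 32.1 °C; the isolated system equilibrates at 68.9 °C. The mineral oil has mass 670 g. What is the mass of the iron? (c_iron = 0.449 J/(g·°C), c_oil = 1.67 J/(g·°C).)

Heat lost by the iron = heat gained by the oil:
m×0.449×(310 − 68.9) = 670×1.67×(68.9 − 32.1)
108.25 m = 41176  ⇒  m ≈ 380.4 g

m ≈ 380 g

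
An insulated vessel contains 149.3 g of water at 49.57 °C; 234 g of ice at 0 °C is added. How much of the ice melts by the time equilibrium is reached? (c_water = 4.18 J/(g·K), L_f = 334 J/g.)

m_melted ≈ 92.6 g

Cooling the water to 0 °C releases 149.3·4.18·49.57 = 30935 J.
Melting all 234 g of ice would need 234·334 = 78156 J.
30935 J < 78156 J, so only part of the ice melts and the system sits at 0 °C.
Mass melted = 30935/334 ≈ 92.62 g.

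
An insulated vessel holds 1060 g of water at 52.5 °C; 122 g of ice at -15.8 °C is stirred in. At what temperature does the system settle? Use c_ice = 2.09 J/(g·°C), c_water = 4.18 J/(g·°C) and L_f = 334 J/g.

T_f ≈ 38.0 °C

Energy conservation, ΣQ = 0:
ice -15.8→0 °C: 122·2.09·15.8 = 4028.7
  melt ice: 122·334 = 40748
  meltwater 0→T: 122·4.18·T = 509.96 T
  water: 4430.8(T − 52.5)
4940.8 T = 232617 − 44777 = 187840
T ≈ 38.02 °C — above 0 °C, consistent with complete melting.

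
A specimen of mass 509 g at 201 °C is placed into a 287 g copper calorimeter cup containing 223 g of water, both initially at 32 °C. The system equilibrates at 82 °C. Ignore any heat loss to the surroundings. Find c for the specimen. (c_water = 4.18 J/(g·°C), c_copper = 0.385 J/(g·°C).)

c ≈ 0.861 J/(g·°C)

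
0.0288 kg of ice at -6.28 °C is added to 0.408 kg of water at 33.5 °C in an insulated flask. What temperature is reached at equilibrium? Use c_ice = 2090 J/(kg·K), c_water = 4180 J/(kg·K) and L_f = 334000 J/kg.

T_f ≈ 25.8 °C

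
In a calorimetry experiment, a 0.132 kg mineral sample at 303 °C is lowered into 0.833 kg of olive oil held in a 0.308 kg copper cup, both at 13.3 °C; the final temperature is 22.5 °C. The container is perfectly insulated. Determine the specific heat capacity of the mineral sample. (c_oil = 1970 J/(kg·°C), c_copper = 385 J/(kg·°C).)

Taking heat into each body as positive, Σ m c ΔT = 0:
0.132·c·(22.5 − 303) + 0.833·1970·(22.5 − 13.3) + 0.308·385·(22.5 − 13.3) = 0
-37.03 c = -16188
c = -16188/-37.03 ≈ 437.2 J/(kg·°C)

c ≈ 437 J/(kg·°C)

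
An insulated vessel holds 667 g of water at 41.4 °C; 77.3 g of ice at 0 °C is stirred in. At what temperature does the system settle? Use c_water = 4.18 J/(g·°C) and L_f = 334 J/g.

T_f ≈ 28.8 °C

Net heat exchanged in the isolated system is zero:
fusion: m_ice L_f = 77.3·334 = 25818
  meltwater 0→T: 77.3·4.18·T = 323.11 T
  water cools: 667·4.18·(T − 41.4) = 2788.1(T − 41.4)
3111.2 T = 115426 − 25818 = 89607
T ≈ 28.80 °C. Since T > 0 °C, the all-ice-melts assumption holds.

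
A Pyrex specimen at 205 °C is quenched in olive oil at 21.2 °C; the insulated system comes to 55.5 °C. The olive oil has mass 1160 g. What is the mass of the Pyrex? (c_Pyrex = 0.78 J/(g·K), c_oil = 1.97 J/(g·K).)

Net heat exchanged in the isolated system is zero:
m×0.78×(55.5 − 205) + 1160×1.97×(55.5 − 21.2) = 0
-116.61 m = -78382
m = -78382/-116.61 ≈ 672.2 g

m ≈ 672 g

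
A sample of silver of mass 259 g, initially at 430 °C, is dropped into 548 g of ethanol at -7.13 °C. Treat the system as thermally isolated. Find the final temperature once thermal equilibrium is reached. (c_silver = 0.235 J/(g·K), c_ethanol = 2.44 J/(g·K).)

|Q_silver| = |Q_ethanol|:
259·0.235·(430 − T) = 548·2.44·(T − (-7.13))
60.86(430 − T) = 1337.1(T − (-7.13))
1398 T = 16638  ⇒  T ≈ 11.90 °C

T_f ≈ 11.9 °C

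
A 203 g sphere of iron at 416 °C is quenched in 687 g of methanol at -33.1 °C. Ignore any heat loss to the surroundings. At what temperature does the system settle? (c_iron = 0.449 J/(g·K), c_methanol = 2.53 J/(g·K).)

Let T be the final temperature. ΣQ_i = 0:
203*0.449*(T − 416) + 687*2.53*(T − (-33.1)) = 0
91.15(T − 416) + 1738.1(T − (-33.1)) = 0
(91.15 + 1738.1) T = 91.15*416 + 1738.1*(-33.1)
T = -19614 / 1829.3 = -10.7 °C

T_f ≈ -10.7 °C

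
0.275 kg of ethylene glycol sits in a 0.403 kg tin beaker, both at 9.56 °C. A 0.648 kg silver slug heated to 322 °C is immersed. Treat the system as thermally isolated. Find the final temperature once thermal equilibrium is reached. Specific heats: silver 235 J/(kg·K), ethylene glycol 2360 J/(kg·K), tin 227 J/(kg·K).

T_f ≈ 62.9 °C

Net heat exchanged in the isolated system is zero:
0.648*235*(T − 322) + 0.275*2360*(T − 9.56) + 0.403*227*(T − 9.56) = 0
152.28(T − 322) + 649(T − 9.56) + 91.48(T − 9.56) = 0
892.76 T = 56113
T = 56113/892.76 ≈ 62.85 °C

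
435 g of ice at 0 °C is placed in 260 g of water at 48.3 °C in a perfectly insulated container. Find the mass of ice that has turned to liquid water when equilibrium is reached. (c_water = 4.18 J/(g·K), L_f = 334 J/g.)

m_melted ≈ 157 g

Water can give up m c ΔT = 260×4.18×48.3 = 52492 J before reaching 0 °C.
Melting all 435 g of ice would need 435×334 = 145290 J.
52492 J < 145290 J, so only part of the ice melts and the system sits at 0 °C.
m_melted×334 = 52492  ⇒  m_melted ≈ 157.2 g.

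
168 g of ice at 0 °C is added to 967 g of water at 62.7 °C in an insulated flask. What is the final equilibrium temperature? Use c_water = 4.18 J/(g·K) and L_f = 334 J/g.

Conservation of energy gives ΣQ = 0:
fusion: m_ice L_f = 168×334 = 56112
  warm the meltwater: 702.24 T
  water cools: 967×4.18×(T − 62.7) = 4042.1(T − 62.7)
4744.3 T = 253437 − 56112 = 197325
T ≈ 41.59 °C (positive, so assuming full melt was valid).

T_f ≈ 41.6 °C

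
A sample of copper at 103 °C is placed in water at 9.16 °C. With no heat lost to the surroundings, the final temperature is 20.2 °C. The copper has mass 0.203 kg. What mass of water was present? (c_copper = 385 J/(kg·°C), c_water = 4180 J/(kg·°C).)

Setting the total heat transfer to zero:
0.203×385×(20.2 − 103) + m×4180×(20.2 − 9.16) = 0
46147 m = 6471.2
m = 6471.2/46147 ≈ 0.1402 kg

m ≈ 0.14 kg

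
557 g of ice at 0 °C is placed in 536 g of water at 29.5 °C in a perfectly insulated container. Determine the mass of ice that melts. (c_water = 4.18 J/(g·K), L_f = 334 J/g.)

m_melted ≈ 198 g

Water can give up m c ΔT = 536·4.18·29.5 = 66094 J before reaching 0 °C.
Melting all 557 g of ice would need 557·334 = 186038 J.
Since 66094 < 186038 J, not all the ice melts; equilibrium is at 0 °C.
Mass melted = 66094/334 ≈ 197.9 g.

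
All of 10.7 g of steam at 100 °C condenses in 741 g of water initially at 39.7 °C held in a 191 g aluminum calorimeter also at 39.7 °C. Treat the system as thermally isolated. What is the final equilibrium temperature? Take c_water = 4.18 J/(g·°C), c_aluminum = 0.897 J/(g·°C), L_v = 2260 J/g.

T_f ≈ 47.8 °C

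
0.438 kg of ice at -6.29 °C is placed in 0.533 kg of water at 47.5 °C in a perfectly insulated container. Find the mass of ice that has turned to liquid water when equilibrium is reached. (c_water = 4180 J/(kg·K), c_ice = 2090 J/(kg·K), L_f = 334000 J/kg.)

m_melted ≈ 0.3 kg

Water can give up m c ΔT = 0.533×4180×47.5 = 105827 J before reaching 0 °C.
Of that, 0.438×2090×6.29 = 5758 J goes to bring the ice to 0 °C, leaving 100069 J.
Melting all 0.438 kg of ice would need 0.438×334000 = 146292 J.
That's not enough to melt it all — equilibrium is at 0 °C with ice remaining.
Mass melted = 100069/334000 ≈ 0.2996 kg.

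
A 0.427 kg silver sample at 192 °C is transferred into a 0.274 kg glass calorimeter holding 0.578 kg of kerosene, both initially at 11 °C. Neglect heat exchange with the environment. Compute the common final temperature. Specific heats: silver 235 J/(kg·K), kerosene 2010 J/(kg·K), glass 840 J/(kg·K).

T_f = Σ m_i c_i T_i / Σ m_i c_i:
T_f = (100.34·192 + 1161.8·11 + 230.16·11) / (100.34 + 1161.8 + 230.16)
    = 34578 / 1492.3 ≈ 23.17 °C

T_f ≈ 23.2 °C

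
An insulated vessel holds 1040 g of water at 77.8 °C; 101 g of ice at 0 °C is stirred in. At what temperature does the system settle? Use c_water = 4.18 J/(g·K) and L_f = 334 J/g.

T_f ≈ 63.8 °C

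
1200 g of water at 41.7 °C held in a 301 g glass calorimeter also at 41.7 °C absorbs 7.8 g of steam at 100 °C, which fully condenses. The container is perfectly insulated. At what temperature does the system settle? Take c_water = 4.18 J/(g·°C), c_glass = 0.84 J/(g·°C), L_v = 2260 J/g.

Conservation of energy gives ΣQ = 0:
condense steam: −7.8·2260 = −17628
  condensate cools 100→T: 7.8·4.18·(T − 100) = 32.6(T − 100)
  water warms: 1200·4.18·(T − 41.7) = 5016(T − 41.7)
  glass cup: 301·0.84·(T − 41.7) = 252.84(T − 41.7)
5301.4 T = 17628 + 3260.4 + 219711 = 240599
T ≈ 45.38 °C, under the boiling point, so the assumption holds.

T_f ≈ 45.4 °C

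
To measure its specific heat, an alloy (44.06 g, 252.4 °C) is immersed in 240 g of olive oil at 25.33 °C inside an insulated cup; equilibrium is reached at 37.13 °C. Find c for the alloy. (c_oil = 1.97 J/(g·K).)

c ≈ 0.588 J/(g·K)

Taking heat into each body as positive, Σ m c ΔT = 0:
44.06×c×(37.13 − 252.4) + 240×1.97×(37.13 − 25.33) = 0
-9484.8 c = -5579
c = -5579/-9484.8 ≈ 0.5882 J/(g·K)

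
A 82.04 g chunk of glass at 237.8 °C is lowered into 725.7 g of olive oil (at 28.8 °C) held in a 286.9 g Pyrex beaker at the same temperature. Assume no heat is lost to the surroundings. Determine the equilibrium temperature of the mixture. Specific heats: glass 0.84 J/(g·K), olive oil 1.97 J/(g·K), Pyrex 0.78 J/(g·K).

Conservation of energy gives ΣQ = 0:
82.04×0.84×(T − 237.8) + 725.7×1.97×(T − 28.8) + 286.9×0.78×(T − 28.8) = 0
68.91(T − 237.8) + 1429.6(T − 28.8) + 223.78(T − 28.8) = 0
1722.3 T = 64006
T ≈ 37.16 °C

T_f ≈ 37.2 °C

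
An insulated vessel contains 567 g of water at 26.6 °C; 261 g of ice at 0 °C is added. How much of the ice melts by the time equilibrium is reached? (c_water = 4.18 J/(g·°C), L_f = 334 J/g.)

m_melted ≈ 189 g

Heat available from the water dropping to 0 °C: 567·4.18·26.6 = 63044 J.
To melt every bit of ice: 261·334 = 87174 J.
63044 J < 87174 J, so only part of the ice melts and the system sits at 0 °C.
Mass melted = 63044/334 ≈ 188.8 g.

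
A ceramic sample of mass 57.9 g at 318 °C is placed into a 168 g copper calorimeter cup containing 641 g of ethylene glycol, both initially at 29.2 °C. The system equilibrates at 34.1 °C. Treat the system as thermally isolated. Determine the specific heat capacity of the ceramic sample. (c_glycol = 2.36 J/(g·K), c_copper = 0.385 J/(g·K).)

c ≈ 0.47 J/(g·K)

Conservation of energy gives ΣQ = 0:
57.9·c·(34.1 − 318) + 641·2.36·(34.1 − 29.2) + 168·0.385·(34.1 − 29.2) = 0
-16438 c = -7729.5
c = -7729.5/-16438 ≈ 0.4702 J/(g·K)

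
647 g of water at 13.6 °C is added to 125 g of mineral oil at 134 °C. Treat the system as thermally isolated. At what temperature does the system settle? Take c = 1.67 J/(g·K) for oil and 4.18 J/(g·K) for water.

With ΣQ=0 the equilibrium temperature is the m·c-weighted mean:
T_f = (208.75·134 + 2704.5·13.6) / (208.75 + 2704.5)
    = 64753 / 2913.2 ≈ 22.23 °C

T_f ≈ 22.2 °C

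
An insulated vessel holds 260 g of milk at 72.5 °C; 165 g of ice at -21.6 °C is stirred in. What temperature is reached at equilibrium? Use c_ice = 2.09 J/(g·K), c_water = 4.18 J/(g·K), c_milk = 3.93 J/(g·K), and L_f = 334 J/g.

T_f ≈ 6.7 °C

Net heat exchanged in the isolated system is zero:
warm ice to 0 °C: 165×2.09×(0 − (-21.6)) = 7448.8; melt ice: 165×334 = 55110; meltwater 0→T: 165×4.18×T = 689.7 T; milk: 1021.8(T − 72.5)
1711.5 T = 74080 − 62559 = 11522
T ≈ 6.73 °C. Since T > 0 °C, the all-ice-melts assumption holds.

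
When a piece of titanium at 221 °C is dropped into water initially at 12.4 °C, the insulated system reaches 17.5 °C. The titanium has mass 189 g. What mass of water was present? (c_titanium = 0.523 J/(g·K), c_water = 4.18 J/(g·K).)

m ≈ 944 g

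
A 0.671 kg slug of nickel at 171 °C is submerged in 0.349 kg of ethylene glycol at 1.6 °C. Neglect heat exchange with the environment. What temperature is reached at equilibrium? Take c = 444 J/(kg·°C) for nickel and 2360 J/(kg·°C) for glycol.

T_f ≈ 46.6 °C

T_f = Σ m_i c_i T_i / Σ m_i c_i:
T_f = (297.92*171 + 823.64*1.6) / (297.92 + 823.64)
    = 52263 / 1121.6 ≈ 46.60 °C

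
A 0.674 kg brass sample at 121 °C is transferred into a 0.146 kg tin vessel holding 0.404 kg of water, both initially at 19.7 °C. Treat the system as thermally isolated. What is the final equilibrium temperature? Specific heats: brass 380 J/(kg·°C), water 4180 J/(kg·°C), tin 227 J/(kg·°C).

T_f ≈ 32.8 °C

Conservation of energy gives ΣQ = 0:
0.674×380×(T − 121) + 0.404×4180×(T − 19.7) + 0.146×227×(T − 19.7) = 0
256.12(T − 121) + 1688.7(T − 19.7) + 33.14(T − 19.7) = 0
(256.12 + 1688.7 + 33.14) T = 256.12×121 + 1688.7×19.7 + 33.14×19.7
T = 64911/1978 ≈ 32.82 °C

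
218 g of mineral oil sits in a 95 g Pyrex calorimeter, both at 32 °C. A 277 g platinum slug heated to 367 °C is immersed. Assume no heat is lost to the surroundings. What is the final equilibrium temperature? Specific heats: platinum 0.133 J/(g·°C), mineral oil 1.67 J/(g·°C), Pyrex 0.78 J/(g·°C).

T_f ≈ 58.0 °C

Let T be the final temperature. ΣQ_i = 0:
277×0.133×(T − 367) + 218×1.67×(T − 32) + 95×0.78×(T − 32) = 0
(36.84 + 364.06 + 74.1) T = 36.84×367 + 364.06×32 + 74.1×32
T ≈ 57.98 °C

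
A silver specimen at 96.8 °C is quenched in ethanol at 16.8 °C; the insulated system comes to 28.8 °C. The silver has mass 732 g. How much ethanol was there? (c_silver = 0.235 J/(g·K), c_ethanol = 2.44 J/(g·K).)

Setting the total heat transfer to zero:
732·0.235·(28.8 − 96.8) + m·2.44·(28.8 − 16.8) = 0
29.28 m = 11697
m = 11697/29.28 ≈ 399.5 g

m ≈ 399 g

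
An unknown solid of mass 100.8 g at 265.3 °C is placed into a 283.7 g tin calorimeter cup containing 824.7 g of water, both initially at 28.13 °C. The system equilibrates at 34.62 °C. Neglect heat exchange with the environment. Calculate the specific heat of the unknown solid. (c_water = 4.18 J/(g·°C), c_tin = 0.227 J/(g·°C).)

c ≈ 0.98 J/(g·°C)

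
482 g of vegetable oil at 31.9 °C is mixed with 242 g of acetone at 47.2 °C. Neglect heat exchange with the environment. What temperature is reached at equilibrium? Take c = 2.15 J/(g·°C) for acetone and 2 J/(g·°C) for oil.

T_f ≈ 37.3 °C

Conservation of energy gives ΣQ = 0:
242×2.15×(T − 47.2) + 482×2×(T − 31.9) = 0
520.3(T − 47.2) + 964(T − 31.9) = 0
1484.3 T = 55310
T = 55310/1484.3 ≈ 37.26 °C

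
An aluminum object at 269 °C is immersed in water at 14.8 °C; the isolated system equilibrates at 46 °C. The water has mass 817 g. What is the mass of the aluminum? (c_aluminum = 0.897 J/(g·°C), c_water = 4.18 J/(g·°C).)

Heat lost by the aluminum = heat gained by the water:
m·0.897·(269 − 46) = 817·4.18·(46 − 14.8)
200.03 m = 106550  ⇒  m ≈ 532.7 g

m ≈ 533 g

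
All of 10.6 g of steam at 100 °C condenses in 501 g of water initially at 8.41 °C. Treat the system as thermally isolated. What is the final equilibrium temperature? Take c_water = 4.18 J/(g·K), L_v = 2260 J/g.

T_f ≈ 21.5 °C

Energy balance with sensible and latent terms:
steam→water at 100 °C releases m L_v = 10.6×2260 = 23956
  condensed water 100 °C→T: 44.31(T − 100)
  original water: 2094.2(T − 8.41)
2138.5 T = 23956 + 4430.8 + 17612 = 45999
T ≈ 21.51 °C, under the boiling point, so the assumption holds.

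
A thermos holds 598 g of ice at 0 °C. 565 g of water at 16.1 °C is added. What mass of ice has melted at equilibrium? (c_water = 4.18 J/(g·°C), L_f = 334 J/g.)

Cooling the water to 0 °C releases 565·4.18·16.1 = 38023 J.
To melt every bit of ice: 598·334 = 199732 J.
Since 38023 < 199732 J, not all the ice melts; equilibrium is at 0 °C.
m_melted·334 = 38023  ⇒  m_melted ≈ 113.8 g.

m_melted ≈ 114 g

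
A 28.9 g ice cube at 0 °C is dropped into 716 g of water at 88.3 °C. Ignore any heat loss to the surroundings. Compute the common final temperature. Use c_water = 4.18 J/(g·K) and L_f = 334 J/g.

T_f ≈ 81.8 °C

Energy conservation, ΣQ = 0:
melt ice: 28.9×334 = 9652.6; warm the meltwater: 120.8 T; water cools: 716×4.18×(T − 88.3) = 2992.9(T − 88.3)
3113.7 T = 264271 − 9652.6 = 254619
T ≈ 81.77 °C (positive, so assuming full melt was valid).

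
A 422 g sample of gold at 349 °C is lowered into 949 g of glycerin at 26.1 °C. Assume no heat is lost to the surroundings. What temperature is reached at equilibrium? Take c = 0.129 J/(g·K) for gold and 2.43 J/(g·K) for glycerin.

T_f = Σ m_i c_i T_i / Σ m_i c_i:
T_f = (54.44·349 + 2306.1·26.1) / (54.44 + 2306.1)
    = 79187 / 2360.5 ≈ 33.55 °C

T_f ≈ 33.5 °C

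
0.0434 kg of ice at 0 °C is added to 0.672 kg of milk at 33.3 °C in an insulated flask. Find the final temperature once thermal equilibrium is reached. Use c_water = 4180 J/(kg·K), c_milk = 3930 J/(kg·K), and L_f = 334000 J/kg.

Setting the total heat transfer to zero:
fusion: m_ice L_f = 0.0434·334000 = 14496
  warm the meltwater: 181.41 T
  milk: 2641(T − 33.3)
2822.4 T = 87944 − 14496 = 73448
T ≈ 26.02 °C. Since T > 0 °C, the all-ice-melts assumption holds.

T_f ≈ 26.0 °C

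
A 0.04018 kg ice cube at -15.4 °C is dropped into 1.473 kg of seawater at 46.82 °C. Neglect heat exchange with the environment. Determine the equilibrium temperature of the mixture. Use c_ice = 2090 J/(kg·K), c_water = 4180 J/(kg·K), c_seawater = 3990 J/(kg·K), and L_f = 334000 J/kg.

Energy balance with sensible and latent terms:
ice -15.4→0 °C: 0.04018·2090·15.4 = 1293.2
  fusion: m_ice L_f = 0.04018·334000 = 13420
  meltwater 0→T: 0.04018·4180·T = 167.95 T
  seawater cools: 1.473·3990·(T − 46.82) = 5877.3(T − 46.82)
6045.2 T = 275174 − 14713 = 260460
T ≈ 43.09 °C — above 0 °C, consistent with complete melting.

T_f ≈ 43.1 °C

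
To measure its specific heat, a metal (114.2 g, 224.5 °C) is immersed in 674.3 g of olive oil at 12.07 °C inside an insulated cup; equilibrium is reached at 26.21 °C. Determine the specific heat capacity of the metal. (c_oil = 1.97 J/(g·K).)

c ≈ 0.829 J/(g·K)

Heat lost by the metal = heat gained by the oil:
114.2·c·(224.5 − 26.21) = 674.3·1.97·(26.21 − 12.07)
22645 c = 18783  ⇒  c ≈ 0.8295 J/(g·K)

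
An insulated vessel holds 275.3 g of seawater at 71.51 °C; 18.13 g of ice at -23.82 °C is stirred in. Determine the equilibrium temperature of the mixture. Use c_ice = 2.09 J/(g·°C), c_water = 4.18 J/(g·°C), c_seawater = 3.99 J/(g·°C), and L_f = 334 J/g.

T_f ≈ 61.0 °C

Let T be the final temperature. ΣQ_i = 0:
warm ice to 0 °C: 18.13×2.09×(0 − (-23.82)) = 902.58
  melt ice: 18.13×334 = 6055.4
  meltwater 0→T: 18.13×4.18×T = 75.78 T
  seawater cools: 275.3×3.99×(T − 71.51) = 1098.4(T − 71.51)
1174.2 T = 78550 − 6958 = 71592
T ≈ 60.97 °C — above 0 °C, consistent with complete melting.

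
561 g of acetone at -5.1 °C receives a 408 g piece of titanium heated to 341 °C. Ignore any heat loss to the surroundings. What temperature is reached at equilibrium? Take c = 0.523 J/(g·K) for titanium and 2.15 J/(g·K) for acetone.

T_f ≈ 46.9 °C

Let T be the final temperature. ΣQ_i = 0:
408*0.523*(T − 341) + 561*2.15*(T − (-5.1)) = 0
213.38(T − 341) + 1206.1(T − (-5.1)) = 0
1419.5 T = 66613
T ≈ 46.93 °C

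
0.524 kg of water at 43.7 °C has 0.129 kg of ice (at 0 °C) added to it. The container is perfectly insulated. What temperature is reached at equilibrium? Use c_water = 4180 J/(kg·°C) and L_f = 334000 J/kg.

T_f ≈ 19.3 °C

Energy conservation, ΣQ = 0:
melt ice: 0.129·334000 = 43086; meltwater 0→T: 0.129·4180·T = 539.22 T; water: 2190.3(T − 43.7)
2729.5 T = 95717 − 43086 = 52631
T ≈ 19.28 °C — above 0 °C, consistent with complete melting.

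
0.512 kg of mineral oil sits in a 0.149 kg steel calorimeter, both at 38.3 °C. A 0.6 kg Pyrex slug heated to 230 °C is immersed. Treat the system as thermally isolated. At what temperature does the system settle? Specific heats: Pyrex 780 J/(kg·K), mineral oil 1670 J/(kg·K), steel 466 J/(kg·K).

Heat gained plus heat lost sum to zero:
0.6·780·(T − 230) + 0.512·1670·(T − 38.3) + 0.149·466·(T − 38.3) = 0
468(T − 230) + 855.04(T − 38.3) + 69.43(T − 38.3) = 0
1392.5 T = 143047
T ≈ 102.73 °C

T_f ≈ 102.7 °C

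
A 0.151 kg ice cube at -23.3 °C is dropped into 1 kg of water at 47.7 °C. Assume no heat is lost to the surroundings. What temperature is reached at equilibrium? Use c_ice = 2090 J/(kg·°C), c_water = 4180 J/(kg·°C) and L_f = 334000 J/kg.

Net heat exchanged in the isolated system is zero:
ice -23.3→0 °C: 0.151·2090·23.3 = 7353.2; melt ice: 0.151·334000 = 50434; warm the meltwater: 631.18 T; water: 4180(T − 47.7)
4811.2 T = 199386 − 57787 = 141599
T ≈ 29.43 °C. Since T > 0 °C, the all-ice-melts assumption holds.

T_f ≈ 29.4 °C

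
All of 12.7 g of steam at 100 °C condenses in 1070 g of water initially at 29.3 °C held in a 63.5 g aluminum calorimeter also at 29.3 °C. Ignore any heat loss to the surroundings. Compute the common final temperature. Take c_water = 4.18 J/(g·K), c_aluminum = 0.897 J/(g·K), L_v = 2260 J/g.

T_f ≈ 36.4 °C

Sum of m c ΔT and latent-heat terms is zero:
latent heat released on condensation: 12.7×2260 = 28702
  condensate cools 100→T: 12.7×4.18×(T − 100) = 53.09(T − 100)
  water warms: 1070×4.18×(T − 29.3) = 4472.6(T − 29.3)
  aluminum cup: 63.5×0.897×(T − 29.3) = 56.96(T − 29.3)
4582.6 T = 28702 + 5308.6 + 132716 = 166727
T ≈ 36.38 °C — below 100 °C, confirming all the steam condensed.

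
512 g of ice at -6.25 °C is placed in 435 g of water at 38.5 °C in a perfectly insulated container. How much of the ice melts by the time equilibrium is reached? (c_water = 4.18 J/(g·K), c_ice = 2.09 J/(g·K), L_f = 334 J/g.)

m_melted ≈ 190 g

Heat available from the water dropping to 0 °C: 435·4.18·38.5 = 70005 J.
Warming the ice to 0 °C takes 512·2.09·6.25 = 6688 J, leaving 63317 J for melting.
Melting all 512 g of ice would need 512·334 = 171008 J.
63317 J < 171008 J, so only part of the ice melts and the system sits at 0 °C.
m_melt = 63317 / L_f = 189.6 g.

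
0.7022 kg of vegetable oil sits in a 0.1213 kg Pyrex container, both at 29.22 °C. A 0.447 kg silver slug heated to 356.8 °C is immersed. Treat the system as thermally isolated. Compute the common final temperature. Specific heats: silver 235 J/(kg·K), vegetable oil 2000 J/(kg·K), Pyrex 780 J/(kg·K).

T_f ≈ 50.7 °C

Heat gained plus heat lost sum to zero:
0.447×235×(T − 356.8) + 0.7022×2000×(T − 29.22) + 0.1213×780×(T − 29.22) = 0
105.05(T − 356.8) + 1404.4(T − 29.22) + 94.61(T − 29.22) = 0
1604.1 T = 81281
T = 81281 / 1604.1 = 50.7 °C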